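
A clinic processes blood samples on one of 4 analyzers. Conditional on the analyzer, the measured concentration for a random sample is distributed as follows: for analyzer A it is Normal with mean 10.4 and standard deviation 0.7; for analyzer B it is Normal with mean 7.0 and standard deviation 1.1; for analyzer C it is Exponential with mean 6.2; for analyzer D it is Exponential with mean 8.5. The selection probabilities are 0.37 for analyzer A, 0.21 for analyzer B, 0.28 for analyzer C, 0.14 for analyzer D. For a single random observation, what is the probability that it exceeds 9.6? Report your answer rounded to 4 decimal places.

0.4299

Conditional on each analyzer, P(X > 9.6): A: 0.873451; B: 0.00904828; C: 0.212591; D: 0.323223.
By total probability, P(X > 9.6) = 0.37·0.873451 + 0.21·0.00904828 + 0.28·0.212591 + 0.14·0.323223 = 0.429854.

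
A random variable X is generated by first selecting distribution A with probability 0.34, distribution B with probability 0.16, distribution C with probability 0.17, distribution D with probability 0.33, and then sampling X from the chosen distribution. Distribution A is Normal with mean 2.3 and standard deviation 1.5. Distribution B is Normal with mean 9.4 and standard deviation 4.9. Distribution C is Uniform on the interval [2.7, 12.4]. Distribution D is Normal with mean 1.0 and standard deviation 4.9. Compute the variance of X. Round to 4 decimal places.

Per component, A: μ=2.3, E[X²]=7.54; B: μ=9.4, E[X²]=112.37; C: μ=7.55, E[X²]=64.8433; D: μ=1, E[X²]=25.01.
E[X] = 0.34·2.3 + 0.16·9.4 + 0.17·7.55 + 0.33·1 = 3.8995.
E[X²] = 0.34·7.54 + 0.16·112.37 + 0.17·64.8433 + 0.33·25.01 = 39.8195.
Var(X) = E[X²] − (E[X])² = 39.8195 − 15.2061 = 24.6134.

24.6134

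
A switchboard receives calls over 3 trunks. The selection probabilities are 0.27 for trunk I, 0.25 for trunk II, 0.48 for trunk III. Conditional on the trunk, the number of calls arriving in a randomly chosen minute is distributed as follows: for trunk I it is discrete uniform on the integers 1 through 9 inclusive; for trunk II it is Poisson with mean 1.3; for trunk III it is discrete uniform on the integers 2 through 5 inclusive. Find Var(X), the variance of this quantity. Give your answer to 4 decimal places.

4.5215

Per component, I: μ=5, E[X²]=31.6667; II: μ=1.3, E[X²]=2.99; III: μ=3.5, E[X²]=13.5.
E[X] = 0.27·5 + 0.25·1.3 + 0.48·3.5 = 3.355.
E[X²] = 0.27·31.6667 + 0.25·2.99 + 0.48·13.5 = 15.7775.
Var(X) = E[X²] − (E[X])² = 15.7775 − 11.256 = 4.52148.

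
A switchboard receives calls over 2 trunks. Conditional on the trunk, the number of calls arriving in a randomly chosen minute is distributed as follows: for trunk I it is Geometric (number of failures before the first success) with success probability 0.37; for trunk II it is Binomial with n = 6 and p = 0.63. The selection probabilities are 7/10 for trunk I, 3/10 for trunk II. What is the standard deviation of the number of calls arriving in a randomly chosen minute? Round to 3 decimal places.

Per component, I: μ=1.7027, E[X²]=7.5011; II: μ=3.78, E[X²]=15.687.
E[X] = 0.7·1.7027 + 0.3·3.78 = 2.32589.
E[X²] = 0.7·7.5011 + 0.3·15.687 = 9.95687.
Var(X) = E[X²] − (E[X])² = 9.95687 − 5.40977 = 4.54709.
SD(X) = √4.54709 = 2.13239.

2.132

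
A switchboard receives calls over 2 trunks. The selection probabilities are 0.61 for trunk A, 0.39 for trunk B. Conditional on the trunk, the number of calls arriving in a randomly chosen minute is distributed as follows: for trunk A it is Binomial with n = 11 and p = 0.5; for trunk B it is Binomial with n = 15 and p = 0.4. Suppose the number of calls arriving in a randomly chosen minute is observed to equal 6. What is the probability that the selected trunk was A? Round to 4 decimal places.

Likelihoods P(X=6 | ·): A: 0.225586; B: 0.206598.
Posterior ∝ prior × likelihood. Numerator for A: 0.61·0.225586 = 0.137607.
Normalizing constant: 0.61·0.225586 + 0.39·0.206598 = 0.21818.
P(A | observation) = 0.137607 / 0.21818 = 0.630705.

0.6307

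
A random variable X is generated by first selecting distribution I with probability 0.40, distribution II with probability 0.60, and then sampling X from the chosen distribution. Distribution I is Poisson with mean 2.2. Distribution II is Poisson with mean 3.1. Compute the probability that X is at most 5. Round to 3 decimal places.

Conditional on each component, P(X ≤ 5): I: 0.97509; II: 0.905666.
By total probability, P(X ≤ 5) = 0.4·0.97509 + 0.6·0.905666 = 0.933436.

0.933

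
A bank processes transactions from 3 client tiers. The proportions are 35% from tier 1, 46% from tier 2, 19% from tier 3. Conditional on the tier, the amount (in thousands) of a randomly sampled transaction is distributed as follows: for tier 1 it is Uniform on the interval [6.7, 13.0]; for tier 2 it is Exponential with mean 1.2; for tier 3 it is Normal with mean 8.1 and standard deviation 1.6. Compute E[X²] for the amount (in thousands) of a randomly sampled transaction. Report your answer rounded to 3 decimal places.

49.393

For each component E[X²] = Var + (mean)², giving 1: 100.33; 2: 2.88; 3: 68.17.
Overall E[X²] = 0.35·100.33 + 0.46·2.88 + 0.19·68.17 = 49.3926.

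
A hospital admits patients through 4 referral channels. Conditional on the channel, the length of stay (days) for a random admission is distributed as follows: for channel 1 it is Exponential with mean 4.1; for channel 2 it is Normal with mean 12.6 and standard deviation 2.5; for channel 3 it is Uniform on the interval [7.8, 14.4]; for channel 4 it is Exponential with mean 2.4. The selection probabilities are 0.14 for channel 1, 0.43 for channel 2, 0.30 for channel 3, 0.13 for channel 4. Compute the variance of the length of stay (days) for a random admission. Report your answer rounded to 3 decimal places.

Per component, 1: μ=4.1, E[X²]=33.62; 2: μ=12.6, E[X²]=165.01; 3: μ=11.1, E[X²]=126.84; 4: μ=2.4, E[X²]=11.52.
E[X] = 0.14·4.1 + 0.43·12.6 + 0.3·11.1 + 0.13·2.4 = 9.634.
E[X²] = 0.14·33.62 + 0.43·165.01 + 0.3·126.84 + 0.13·11.52 = 115.211.
Var(X) = E[X²] − (E[X])² = 115.211 − 92.814 = 22.3967.

22.397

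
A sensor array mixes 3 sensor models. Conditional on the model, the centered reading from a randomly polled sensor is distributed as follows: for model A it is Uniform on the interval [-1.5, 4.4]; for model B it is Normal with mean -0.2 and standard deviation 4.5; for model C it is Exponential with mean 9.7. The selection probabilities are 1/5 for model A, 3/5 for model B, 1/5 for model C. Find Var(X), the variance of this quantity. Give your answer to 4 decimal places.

Per component, A: μ=1.45, E[X²]=5.00333; B: μ=-0.2, E[X²]=20.29; C: μ=9.7, E[X²]=188.18.
E[X] = 0.2·1.45 + 0.6·-0.2 + 0.2·9.7 = 2.11.
E[X²] = 0.2·5.00333 + 0.6·20.29 + 0.2·188.18 = 50.8107.
Var(X) = E[X²] − (E[X])² = 50.8107 − 4.4521 = 46.3586.

46.3586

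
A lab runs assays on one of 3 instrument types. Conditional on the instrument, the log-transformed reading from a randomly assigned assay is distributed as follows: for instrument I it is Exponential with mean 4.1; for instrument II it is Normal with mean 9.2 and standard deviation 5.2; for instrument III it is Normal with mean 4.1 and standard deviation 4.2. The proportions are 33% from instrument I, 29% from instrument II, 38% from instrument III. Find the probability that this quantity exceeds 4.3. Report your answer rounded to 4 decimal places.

Conditional on each instrument, P(X > 4.3): I: 0.350365; II: 0.826982; III: 0.48101.
By total probability, P(X > 4.3) = 0.33·0.350365 + 0.29·0.826982 + 0.38·0.48101 = 0.538229.

0.5382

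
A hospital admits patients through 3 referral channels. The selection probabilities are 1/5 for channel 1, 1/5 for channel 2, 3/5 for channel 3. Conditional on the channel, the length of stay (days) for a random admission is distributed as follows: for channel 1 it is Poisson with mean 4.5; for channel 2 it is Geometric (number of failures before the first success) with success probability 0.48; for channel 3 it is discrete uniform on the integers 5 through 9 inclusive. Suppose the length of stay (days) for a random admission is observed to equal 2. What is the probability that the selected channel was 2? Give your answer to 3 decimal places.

0.536

Likelihoods P(X=2 | ·): 1: 0.112479; 2: 0.129792; 3: 0.
Posterior ∝ prior × likelihood. Numerator for 2: 0.2·0.129792 = 0.0259584.
Normalizing constant: 0.2·0.112479 + 0.2·0.129792 + 0.6·0 = 0.0484541.
P(2 | observation) = 0.0259584 / 0.0484541 = 0.535732.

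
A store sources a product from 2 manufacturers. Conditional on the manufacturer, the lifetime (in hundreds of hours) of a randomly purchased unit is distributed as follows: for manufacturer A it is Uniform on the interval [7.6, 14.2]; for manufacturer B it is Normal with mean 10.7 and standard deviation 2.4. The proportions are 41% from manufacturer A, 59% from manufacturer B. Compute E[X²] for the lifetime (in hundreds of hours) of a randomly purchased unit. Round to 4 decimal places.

For each component E[X²] = Var + (mean)², giving A: 122.44; B: 120.25.
Overall E[X²] = 0.41·122.44 + 0.59·120.25 = 121.148.

121.1479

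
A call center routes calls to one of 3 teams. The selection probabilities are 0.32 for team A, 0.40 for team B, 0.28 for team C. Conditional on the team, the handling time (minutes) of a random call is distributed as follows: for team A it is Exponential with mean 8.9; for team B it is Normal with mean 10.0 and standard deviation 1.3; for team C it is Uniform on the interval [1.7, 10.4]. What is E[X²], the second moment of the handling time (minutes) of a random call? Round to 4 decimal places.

For each component E[X²] = Var + (mean)², giving A: 158.42; B: 101.69; C: 42.91.
Overall E[X²] = 0.32·158.42 + 0.4·101.69 + 0.28·42.91 = 103.385.

103.3852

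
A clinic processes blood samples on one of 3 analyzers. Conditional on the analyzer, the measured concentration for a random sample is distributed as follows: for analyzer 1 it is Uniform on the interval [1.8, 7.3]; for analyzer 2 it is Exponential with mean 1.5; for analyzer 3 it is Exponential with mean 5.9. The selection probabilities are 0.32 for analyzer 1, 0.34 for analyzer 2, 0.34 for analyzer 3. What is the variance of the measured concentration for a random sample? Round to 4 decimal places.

16.8555

Per component, 1: μ=4.55, E[X²]=23.2233; 2: μ=1.5, E[X²]=4.5; 3: μ=5.9, E[X²]=69.62.
E[X] = 0.32·4.55 + 0.34·1.5 + 0.34·5.9 = 3.972.
E[X²] = 0.32·23.2233 + 0.34·4.5 + 0.34·69.62 = 32.6323.
Var(X) = E[X²] − (E[X])² = 32.6323 − 15.7768 = 16.8555.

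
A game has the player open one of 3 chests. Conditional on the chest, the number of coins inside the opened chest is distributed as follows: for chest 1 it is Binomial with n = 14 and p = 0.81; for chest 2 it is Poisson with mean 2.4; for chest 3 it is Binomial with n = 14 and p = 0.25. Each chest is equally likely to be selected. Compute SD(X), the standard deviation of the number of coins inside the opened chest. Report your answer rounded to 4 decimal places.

4.2705

Per component, 1: μ=11.34, E[X²]=130.75; 2: μ=2.4, E[X²]=8.16; 3: μ=3.5, E[X²]=14.875.
E[X] = 0.333333·11.34 + 0.333333·2.4 + 0.333333·3.5 = 5.74667.
E[X²] = 0.333333·130.75 + 0.333333·8.16 + 0.333333·14.875 = 51.2617.
Var(X) = E[X²] − (E[X])² = 51.2617 − 33.0242 = 18.2376.
SD(X) = √18.2376 = 4.27055.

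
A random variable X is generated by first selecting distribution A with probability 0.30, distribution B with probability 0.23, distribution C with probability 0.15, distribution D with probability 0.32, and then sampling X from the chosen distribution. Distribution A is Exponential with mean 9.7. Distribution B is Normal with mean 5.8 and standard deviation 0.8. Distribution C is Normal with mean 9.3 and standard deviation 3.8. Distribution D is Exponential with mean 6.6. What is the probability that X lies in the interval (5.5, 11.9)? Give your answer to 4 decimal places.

0.4063

Conditional on each component, P(5.5 < X < 11.9): A: 0.273991; B: 0.64617; C: 0.594424; D: 0.269799.
By total probability, P(5.5 < X < 11.9) = 0.3·0.273991 + 0.23·0.64617 + 0.15·0.594424 + 0.32·0.269799 = 0.406316.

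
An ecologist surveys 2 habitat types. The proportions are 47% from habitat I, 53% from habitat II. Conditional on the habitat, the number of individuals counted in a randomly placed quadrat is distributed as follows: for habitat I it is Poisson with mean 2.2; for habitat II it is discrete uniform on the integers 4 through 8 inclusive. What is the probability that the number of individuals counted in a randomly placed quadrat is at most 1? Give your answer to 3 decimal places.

Conditional on each habitat, P(X ≤ 1): I: 0.35457; II: 0.
By total probability, P(X ≤ 1) = 0.47·0.35457 + 0.53·0 = 0.166648.

0.167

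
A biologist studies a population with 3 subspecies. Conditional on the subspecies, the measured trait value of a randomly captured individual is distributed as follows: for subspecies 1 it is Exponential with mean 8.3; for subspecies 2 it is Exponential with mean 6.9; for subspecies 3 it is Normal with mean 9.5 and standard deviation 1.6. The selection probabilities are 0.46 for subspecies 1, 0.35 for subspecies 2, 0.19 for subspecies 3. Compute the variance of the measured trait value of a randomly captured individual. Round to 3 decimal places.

49.730

Per component, 1: μ=8.3, E[X²]=137.78; 2: μ=6.9, E[X²]=95.22; 3: μ=9.5, E[X²]=92.81.
E[X] = 0.46·8.3 + 0.35·6.9 + 0.19·9.5 = 8.038.
E[X²] = 0.46·137.78 + 0.35·95.22 + 0.19·92.81 = 114.34.
Var(X) = E[X²] − (E[X])² = 114.34 − 64.6094 = 49.7303.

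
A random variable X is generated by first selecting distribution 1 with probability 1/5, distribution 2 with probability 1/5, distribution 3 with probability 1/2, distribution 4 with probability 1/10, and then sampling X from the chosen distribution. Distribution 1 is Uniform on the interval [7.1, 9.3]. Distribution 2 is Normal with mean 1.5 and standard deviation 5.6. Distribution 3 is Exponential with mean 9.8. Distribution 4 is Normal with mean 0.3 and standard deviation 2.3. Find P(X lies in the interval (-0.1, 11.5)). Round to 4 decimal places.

0.7173

Conditional on each component, P(-0.1 < X < 11.5): 1: 1; 2: 0.575379; 3: 0.690708; 4: 0.569033.
By total probability, P(-0.1 < X < 11.5) = 0.2·1 + 0.2·0.575379 + 0.5·0.690708 + 0.1·0.569033 = 0.717333.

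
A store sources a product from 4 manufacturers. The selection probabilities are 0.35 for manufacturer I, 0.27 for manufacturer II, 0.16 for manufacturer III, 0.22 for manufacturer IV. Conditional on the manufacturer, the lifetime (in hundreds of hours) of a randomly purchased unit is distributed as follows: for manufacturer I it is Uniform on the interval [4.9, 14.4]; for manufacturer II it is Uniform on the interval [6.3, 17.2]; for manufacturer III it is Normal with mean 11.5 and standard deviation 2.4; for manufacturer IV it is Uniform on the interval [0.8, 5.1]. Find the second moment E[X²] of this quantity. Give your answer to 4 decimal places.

99.5104

For each component E[X²] = Var + (mean)², giving I: 100.643; II: 147.963; III: 138.01; IV: 10.2433.
Overall E[X²] = 0.35·100.643 + 0.27·147.963 + 0.16·138.01 + 0.22·10.2433 = 99.5104.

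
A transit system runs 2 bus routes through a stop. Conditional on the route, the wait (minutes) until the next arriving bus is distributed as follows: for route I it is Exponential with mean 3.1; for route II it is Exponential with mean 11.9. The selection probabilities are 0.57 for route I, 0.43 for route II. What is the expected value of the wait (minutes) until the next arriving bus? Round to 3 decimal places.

Component means — I: 3.1; II: 11.9.
E[X] = 0.57·3.1 + 0.43·11.9 = 6.884.

6.884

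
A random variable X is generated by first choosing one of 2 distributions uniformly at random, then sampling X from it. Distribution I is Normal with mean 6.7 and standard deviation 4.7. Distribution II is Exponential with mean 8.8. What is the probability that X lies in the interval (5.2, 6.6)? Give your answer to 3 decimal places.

Conditional on each component, P(5.2 < X < 6.6): I: 0.116706; II: 0.081457.
By total probability, P(5.2 < X < 6.6) = 0.5·0.116706 + 0.5·0.081457 = 0.0990814.

0.099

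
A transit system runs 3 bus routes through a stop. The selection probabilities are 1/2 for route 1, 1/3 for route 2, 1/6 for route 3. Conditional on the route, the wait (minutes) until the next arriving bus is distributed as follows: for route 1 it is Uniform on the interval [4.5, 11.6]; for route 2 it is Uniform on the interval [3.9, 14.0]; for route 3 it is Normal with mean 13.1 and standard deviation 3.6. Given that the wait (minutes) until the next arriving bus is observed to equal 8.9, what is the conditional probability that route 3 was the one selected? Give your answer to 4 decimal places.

0.0829

Likelihoods f(8.9 | ·): 1: 0.140845; 2: 0.0990099; 3: 0.0561107.
Posterior ∝ prior × likelihood. Numerator for 3: 0.166667·0.0561107 = 0.00935179.
Normalizing constant: 0.5·0.140845 + 0.333333·0.0990099 + 0.166667·0.0561107 = 0.112778.
P(3 | observation) = 0.00935179 / 0.112778 = 0.0829224.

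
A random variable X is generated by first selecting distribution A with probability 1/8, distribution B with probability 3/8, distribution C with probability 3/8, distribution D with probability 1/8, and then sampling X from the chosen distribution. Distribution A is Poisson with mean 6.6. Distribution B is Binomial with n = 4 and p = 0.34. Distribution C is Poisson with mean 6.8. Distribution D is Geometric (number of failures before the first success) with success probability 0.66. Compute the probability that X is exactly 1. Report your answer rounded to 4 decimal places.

0.1786

Conditional on each component, P(X = 1): A: 0.00897843; B: 0.390995; C: 0.00757367; D: 0.2244.
By total probability, P(X = 1) = 0.125·0.00897843 + 0.375·0.390995 + 0.375·0.00757367 + 0.125·0.2244 = 0.178635.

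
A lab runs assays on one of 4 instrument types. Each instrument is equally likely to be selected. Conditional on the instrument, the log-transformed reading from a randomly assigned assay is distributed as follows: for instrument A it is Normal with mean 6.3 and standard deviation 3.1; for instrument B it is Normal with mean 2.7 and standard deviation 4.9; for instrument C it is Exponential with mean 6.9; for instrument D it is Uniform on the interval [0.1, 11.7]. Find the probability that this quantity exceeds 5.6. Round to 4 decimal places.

Conditional on each instrument, P(X > 5.6): A: 0.589324; B: 0.27698; C: 0.444149; D: 0.525862.
By total probability, P(X > 5.6) = 0.25·0.589324 + 0.25·0.27698 + 0.25·0.444149 + 0.25·0.525862 = 0.459079.

0.4591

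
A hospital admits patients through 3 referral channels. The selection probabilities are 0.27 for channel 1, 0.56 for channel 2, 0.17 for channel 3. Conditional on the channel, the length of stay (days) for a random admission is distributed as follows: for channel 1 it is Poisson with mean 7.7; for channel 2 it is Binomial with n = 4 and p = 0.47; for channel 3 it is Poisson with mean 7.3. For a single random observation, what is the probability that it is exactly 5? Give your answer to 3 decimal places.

0.047

Conditional on each channel, P(X = 5): 1: 0.102142; 2: 0; 3: 0.116703.
By total probability, P(X = 5) = 0.27·0.102142 + 0.56·0 + 0.17·0.116703 = 0.0474179.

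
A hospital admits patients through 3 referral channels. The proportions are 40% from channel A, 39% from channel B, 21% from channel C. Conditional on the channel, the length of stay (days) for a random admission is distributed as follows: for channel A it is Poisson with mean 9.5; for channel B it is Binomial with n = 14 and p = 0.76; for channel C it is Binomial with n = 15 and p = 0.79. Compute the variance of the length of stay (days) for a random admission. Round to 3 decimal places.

Per component, A: μ=9.5, E[X²]=99.75; B: μ=10.64, E[X²]=115.763; C: μ=11.85, E[X²]=142.911.
E[X] = 0.4·9.5 + 0.39·10.64 + 0.21·11.85 = 10.4381.
E[X²] = 0.4·99.75 + 0.39·115.763 + 0.21·142.911 = 115.059.
Var(X) = E[X²] − (E[X])² = 115.059 − 108.954 = 6.10503.

6.105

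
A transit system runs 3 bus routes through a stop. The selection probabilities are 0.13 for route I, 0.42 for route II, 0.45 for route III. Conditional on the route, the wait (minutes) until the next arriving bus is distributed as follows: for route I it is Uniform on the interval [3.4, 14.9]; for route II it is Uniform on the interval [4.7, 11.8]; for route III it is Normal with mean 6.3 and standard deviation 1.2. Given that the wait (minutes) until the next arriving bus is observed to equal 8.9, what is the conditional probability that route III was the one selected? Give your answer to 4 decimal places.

Likelihoods f(8.9 | ·): I: 0.0869565; II: 0.140845; III: 0.0317939.
Posterior ∝ prior × likelihood. Numerator for III: 0.45·0.0317939 = 0.0143072.
Normalizing constant: 0.13·0.0869565 + 0.42·0.140845 + 0.45·0.0317939 = 0.0847665.
P(III | observation) = 0.0143072 / 0.0847665 = 0.168784.

0.1688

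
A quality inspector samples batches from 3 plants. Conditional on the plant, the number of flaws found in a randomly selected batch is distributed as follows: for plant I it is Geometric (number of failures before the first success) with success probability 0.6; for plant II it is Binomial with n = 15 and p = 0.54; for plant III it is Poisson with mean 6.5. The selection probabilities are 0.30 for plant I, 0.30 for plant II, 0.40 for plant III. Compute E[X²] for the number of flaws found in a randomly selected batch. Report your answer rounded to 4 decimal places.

For each component E[X²] = Var + (mean)², giving I: 1.55556; II: 69.336; III: 48.75.
Overall E[X²] = 0.3·1.55556 + 0.3·69.336 + 0.4·48.75 = 40.7675.

40.7675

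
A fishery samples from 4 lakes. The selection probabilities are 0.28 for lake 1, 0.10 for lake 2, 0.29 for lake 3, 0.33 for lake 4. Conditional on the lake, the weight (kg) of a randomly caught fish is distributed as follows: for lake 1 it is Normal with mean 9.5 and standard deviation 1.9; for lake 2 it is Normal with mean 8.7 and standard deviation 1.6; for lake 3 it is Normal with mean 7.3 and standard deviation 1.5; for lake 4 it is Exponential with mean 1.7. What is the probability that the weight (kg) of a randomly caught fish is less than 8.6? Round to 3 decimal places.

Conditional on each lake, P(X < 8.6): 1: 0.317863; 2: 0.475082; 3: 0.806938; 4: 0.993647.
By total probability, P(X < 8.6) = 0.28·0.317863 + 0.1·0.475082 + 0.29·0.806938 + 0.33·0.993647 = 0.698425.

0.698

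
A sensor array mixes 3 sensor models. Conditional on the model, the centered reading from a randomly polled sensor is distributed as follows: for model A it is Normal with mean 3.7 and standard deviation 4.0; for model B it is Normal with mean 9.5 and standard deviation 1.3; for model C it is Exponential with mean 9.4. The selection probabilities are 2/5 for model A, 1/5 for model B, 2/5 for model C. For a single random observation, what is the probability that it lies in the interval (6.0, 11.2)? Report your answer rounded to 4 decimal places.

0.3709

Conditional on each model, P(6.0 < X < 11.2): A: 0.252249; B: 0.900963; C: 0.224422.
By total probability, P(6.0 < X < 11.2) = 0.4·0.252249 + 0.2·0.900963 + 0.4·0.224422 = 0.370861.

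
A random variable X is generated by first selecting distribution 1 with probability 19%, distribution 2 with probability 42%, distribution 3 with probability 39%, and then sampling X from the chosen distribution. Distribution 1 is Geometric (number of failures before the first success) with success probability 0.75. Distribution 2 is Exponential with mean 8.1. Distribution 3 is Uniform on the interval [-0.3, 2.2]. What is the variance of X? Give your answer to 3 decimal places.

41.059

Per component, 1: μ=0.333333, E[X²]=0.555556; 2: μ=8.1, E[X²]=131.22; 3: μ=0.95, E[X²]=1.42333.
E[X] = 0.19·0.333333 + 0.42·8.1 + 0.39·0.95 = 3.83583.
E[X²] = 0.19·0.555556 + 0.42·131.22 + 0.39·1.42333 = 55.7731.
Var(X) = E[X²] − (E[X])² = 55.7731 − 14.7136 = 41.0594.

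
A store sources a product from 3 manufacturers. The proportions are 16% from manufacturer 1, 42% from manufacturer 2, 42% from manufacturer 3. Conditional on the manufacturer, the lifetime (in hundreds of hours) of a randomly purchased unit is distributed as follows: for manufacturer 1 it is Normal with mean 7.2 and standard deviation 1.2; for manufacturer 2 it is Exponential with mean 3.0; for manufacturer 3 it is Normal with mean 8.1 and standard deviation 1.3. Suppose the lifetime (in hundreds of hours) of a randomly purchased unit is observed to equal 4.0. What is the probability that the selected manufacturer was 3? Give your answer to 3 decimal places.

0.023

Likelihoods f(4.0 | ·): 1: 0.00949666; 2: 0.0878657; 3: 0.00212353.
Posterior ∝ prior × likelihood. Numerator for 3: 0.42·0.00212353 = 0.000891883.
Normalizing constant: 0.16·0.00949666 + 0.42·0.0878657 + 0.42·0.00212353 = 0.0393149.
P(3 | observation) = 0.000891883 / 0.0393149 = 0.0226856.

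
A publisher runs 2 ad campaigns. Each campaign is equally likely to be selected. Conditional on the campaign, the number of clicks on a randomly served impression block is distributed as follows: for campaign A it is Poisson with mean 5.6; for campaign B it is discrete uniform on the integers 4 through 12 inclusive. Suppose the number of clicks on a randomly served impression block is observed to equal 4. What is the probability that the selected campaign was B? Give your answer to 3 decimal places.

Likelihoods P(X=4 | ·): A: 0.151528; B: 0.111111.
Posterior ∝ prior × likelihood. Numerator for B: 0.5·0.111111 = 0.0555556.
Normalizing constant: 0.5·0.151528 + 0.5·0.111111 = 0.131319.
P(B | observation) = 0.0555556 / 0.131319 = 0.423057.

0.423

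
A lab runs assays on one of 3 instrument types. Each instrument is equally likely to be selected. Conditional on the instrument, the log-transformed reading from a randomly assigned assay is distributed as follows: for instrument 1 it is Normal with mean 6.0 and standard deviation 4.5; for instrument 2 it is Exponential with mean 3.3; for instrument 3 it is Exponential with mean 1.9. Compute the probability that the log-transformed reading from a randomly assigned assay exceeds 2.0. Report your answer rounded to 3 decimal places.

0.569

Conditional on each instrument, P(X > 2.0): 1: 0.812969; 2: 0.545496; 3: 0.349018.
By total probability, P(X > 2.0) = 0.333333·0.812969 + 0.333333·0.545496 + 0.333333·0.349018 = 0.569161.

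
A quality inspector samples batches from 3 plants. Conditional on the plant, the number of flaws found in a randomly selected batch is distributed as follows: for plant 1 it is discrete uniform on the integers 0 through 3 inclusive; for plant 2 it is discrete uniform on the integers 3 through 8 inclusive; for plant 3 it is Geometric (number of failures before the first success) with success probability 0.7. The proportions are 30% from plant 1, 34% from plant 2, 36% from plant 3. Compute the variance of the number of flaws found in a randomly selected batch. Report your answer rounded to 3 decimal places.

Per component, 1: μ=1.5, E[X²]=3.5; 2: μ=5.5, E[X²]=33.1667; 3: μ=0.428571, E[X²]=0.795918.
E[X] = 0.3·1.5 + 0.34·5.5 + 0.36·0.428571 = 2.47429.
E[X²] = 0.3·3.5 + 0.34·33.1667 + 0.36·0.795918 = 12.6132.
Var(X) = E[X²] − (E[X])² = 12.6132 − 6.12209 = 6.49111.

6.491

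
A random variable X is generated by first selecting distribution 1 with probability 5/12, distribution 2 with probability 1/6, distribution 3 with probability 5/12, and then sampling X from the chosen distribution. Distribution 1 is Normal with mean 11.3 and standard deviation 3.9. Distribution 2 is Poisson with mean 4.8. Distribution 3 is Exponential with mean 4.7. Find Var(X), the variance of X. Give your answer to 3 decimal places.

Per component, 1: μ=11.3, E[X²]=142.9; 2: μ=4.8, E[X²]=27.84; 3: μ=4.7, E[X²]=44.18.
E[X] = 0.416667·11.3 + 0.166667·4.8 + 0.416667·4.7 = 7.46667.
E[X²] = 0.416667·142.9 + 0.166667·27.84 + 0.416667·44.18 = 82.59.
Var(X) = E[X²] − (E[X])² = 82.59 − 55.7511 = 26.8389.

26.839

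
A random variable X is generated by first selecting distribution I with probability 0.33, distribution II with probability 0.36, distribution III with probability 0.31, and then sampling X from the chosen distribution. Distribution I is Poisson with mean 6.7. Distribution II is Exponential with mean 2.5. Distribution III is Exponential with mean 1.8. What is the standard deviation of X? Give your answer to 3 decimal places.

Per component, I: μ=6.7, E[X²]=51.59; II: μ=2.5, E[X²]=12.5; III: μ=1.8, E[X²]=6.48.
E[X] = 0.33·6.7 + 0.36·2.5 + 0.31·1.8 = 3.669.
E[X²] = 0.33·51.59 + 0.36·12.5 + 0.31·6.48 = 23.5335.
Var(X) = E[X²] − (E[X])² = 23.5335 − 13.4616 = 10.0719.
SD(X) = √10.0719 = 3.17363.

3.174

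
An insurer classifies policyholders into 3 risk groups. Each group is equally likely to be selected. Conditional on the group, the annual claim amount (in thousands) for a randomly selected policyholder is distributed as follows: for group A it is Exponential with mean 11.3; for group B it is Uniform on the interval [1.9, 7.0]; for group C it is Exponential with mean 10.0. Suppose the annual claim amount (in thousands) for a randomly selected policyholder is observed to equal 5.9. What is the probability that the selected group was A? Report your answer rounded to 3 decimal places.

0.173

Likelihoods f(5.9 | ·): A: 0.0525008; B: 0.196078; C: 0.0554327.
Posterior ∝ prior × likelihood. Numerator for A: 0.333333·0.0525008 = 0.0175003.
Normalizing constant: 0.333333·0.0525008 + 0.333333·0.196078 + 0.333333·0.0554327 = 0.101337.
P(A | observation) = 0.0175003 / 0.101337 = 0.172693.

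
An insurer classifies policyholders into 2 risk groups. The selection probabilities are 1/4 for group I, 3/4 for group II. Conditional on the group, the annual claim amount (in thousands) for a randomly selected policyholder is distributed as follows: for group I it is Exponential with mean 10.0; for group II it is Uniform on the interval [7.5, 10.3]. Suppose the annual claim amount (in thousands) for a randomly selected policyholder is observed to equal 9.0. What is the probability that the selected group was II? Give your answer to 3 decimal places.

0.963

Likelihoods f(9.0 | ·): I: 0.040657; II: 0.357143.
Posterior ∝ prior × likelihood. Numerator for II: 0.75·0.357143 = 0.267857.
Normalizing constant: 0.25·0.040657 + 0.75·0.357143 = 0.278021.
P(II | observation) = 0.267857 / 0.278021 = 0.963441.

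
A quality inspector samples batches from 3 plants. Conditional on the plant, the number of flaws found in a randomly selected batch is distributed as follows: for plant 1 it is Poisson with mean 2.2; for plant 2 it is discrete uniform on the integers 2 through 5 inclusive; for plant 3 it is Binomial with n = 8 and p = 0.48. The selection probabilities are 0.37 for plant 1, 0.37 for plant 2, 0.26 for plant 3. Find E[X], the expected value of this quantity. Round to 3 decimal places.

Component means — 1: 2.2; 2: 3.5; 3: 3.84.
E[X] = 0.37·2.2 + 0.37·3.5 + 0.26·3.84 = 3.1074.

3.107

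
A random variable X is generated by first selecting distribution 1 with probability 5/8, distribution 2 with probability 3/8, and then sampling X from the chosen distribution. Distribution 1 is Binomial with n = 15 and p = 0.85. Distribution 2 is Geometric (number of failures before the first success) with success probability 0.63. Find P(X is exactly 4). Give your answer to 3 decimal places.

Conditional on each component, P(X = 4): 1: 6.16328e-07; 2: 0.0118072.
By total probability, P(X = 4) = 0.625·6.16328e-07 + 0.375·0.0118072 = 0.00442809.

0.004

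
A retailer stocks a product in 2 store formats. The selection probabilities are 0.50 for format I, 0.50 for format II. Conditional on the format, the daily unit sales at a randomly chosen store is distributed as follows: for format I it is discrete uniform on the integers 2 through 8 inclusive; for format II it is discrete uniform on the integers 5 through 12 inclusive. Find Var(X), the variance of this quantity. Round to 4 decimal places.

Per component, I: μ=5, E[X²]=29; II: μ=8.5, E[X²]=77.5.
E[X] = 0.5·5 + 0.5·8.5 = 6.75.
E[X²] = 0.5·29 + 0.5·77.5 = 53.25.
Var(X) = E[X²] − (E[X])² = 53.25 − 45.5625 = 7.6875.

7.6875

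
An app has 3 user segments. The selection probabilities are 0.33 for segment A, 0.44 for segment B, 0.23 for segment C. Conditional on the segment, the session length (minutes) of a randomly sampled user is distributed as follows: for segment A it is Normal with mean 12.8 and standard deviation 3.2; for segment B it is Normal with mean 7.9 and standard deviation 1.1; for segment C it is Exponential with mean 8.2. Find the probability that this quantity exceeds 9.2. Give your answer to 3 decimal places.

0.414

Conditional on each segment, P(X > 9.2): A: 0.869705; B: 0.118639; C: 0.325644.
By total probability, P(X > 9.2) = 0.33·0.869705 + 0.44·0.118639 + 0.23·0.325644 = 0.414102.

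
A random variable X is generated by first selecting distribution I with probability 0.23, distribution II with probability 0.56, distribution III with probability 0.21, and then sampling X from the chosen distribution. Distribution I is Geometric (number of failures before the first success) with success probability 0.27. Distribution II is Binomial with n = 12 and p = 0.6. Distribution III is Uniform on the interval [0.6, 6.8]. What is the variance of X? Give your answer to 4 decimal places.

Per component, I: μ=2.7037, E[X²]=17.3237; II: μ=7.2, E[X²]=54.72; III: μ=3.7, E[X²]=16.8933.
E[X] = 0.23·2.7037 + 0.56·7.2 + 0.21·3.7 = 5.43085.
E[X²] = 0.23·17.3237 + 0.56·54.72 + 0.21·16.8933 = 38.1753.
Var(X) = E[X²] − (E[X])² = 38.1753 − 29.4942 = 8.68111.

8.6811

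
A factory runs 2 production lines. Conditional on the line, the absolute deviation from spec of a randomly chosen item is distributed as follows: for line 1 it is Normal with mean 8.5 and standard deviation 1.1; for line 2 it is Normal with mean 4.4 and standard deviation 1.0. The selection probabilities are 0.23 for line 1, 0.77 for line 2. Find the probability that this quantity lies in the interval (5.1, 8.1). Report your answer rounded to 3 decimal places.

0.268

Conditional on each line, P(5.1 < X < 8.1): 1: 0.357067; 2: 0.241856.
By total probability, P(5.1 < X < 8.1) = 0.23·0.357067 + 0.77·0.241856 = 0.268354.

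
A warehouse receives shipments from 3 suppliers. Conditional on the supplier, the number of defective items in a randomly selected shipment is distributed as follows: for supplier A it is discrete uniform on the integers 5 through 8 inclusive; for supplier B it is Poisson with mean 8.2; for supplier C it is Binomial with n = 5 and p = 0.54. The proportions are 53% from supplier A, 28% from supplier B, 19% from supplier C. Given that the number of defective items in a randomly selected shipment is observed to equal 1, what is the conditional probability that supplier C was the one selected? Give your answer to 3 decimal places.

0.973

Likelihoods P(X=1 | ·): A: 0; B: 0.00225216; C: 0.120891.
Posterior ∝ prior × likelihood. Numerator for C: 0.19·0.120891 = 0.0229693.
Normalizing constant: 0.53·0 + 0.28·0.00225216 + 0.19·0.120891 = 0.0236.
P(C | observation) = 0.0229693 / 0.0236 = 0.973279.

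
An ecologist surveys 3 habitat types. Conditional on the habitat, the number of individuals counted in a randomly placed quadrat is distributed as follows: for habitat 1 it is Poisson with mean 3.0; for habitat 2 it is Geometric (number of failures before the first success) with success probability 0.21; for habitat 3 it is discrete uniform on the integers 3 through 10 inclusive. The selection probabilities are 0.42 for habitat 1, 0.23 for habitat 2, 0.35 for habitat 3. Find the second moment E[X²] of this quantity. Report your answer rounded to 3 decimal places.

29.040

For each component E[X²] = Var + (mean)², giving 1: 12; 2: 32.0658; 3: 47.5.
Overall E[X²] = 0.42·12 + 0.23·32.0658 + 0.35·47.5 = 29.0401.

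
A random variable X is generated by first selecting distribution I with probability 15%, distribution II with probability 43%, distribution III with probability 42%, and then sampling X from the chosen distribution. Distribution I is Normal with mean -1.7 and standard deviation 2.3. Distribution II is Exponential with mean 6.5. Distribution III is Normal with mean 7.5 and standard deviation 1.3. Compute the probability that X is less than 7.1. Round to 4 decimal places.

0.5950

Conditional on each component, P(X < 7.1): I: 0.999935; II: 0.664558; III: 0.379158.
By total probability, P(X < 7.1) = 0.15·0.999935 + 0.43·0.664558 + 0.42·0.379158 = 0.594997.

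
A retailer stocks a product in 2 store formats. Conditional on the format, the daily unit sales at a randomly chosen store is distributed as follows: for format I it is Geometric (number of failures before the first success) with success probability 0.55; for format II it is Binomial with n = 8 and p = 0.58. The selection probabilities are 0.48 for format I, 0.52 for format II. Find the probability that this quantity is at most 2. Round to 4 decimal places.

Conditional on each format, P(X ≤ 2): I: 0.908875; II: 0.0633676.
By total probability, P(X ≤ 2) = 0.48·0.908875 + 0.52·0.0633676 = 0.469211.

0.4692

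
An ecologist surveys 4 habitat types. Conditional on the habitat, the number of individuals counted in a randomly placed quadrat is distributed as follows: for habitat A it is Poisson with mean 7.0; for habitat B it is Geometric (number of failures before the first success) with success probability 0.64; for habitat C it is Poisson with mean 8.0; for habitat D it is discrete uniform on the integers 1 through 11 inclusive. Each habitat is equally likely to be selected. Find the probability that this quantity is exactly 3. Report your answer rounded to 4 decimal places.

Conditional on each habitat, P(X = 3): A: 0.0521293; B: 0.0298598; C: 0.0286261; D: 0.0909091.
By total probability, P(X = 3) = 0.25·0.0521293 + 0.25·0.0298598 + 0.25·0.0286261 + 0.25·0.0909091 = 0.0503811.

0.0504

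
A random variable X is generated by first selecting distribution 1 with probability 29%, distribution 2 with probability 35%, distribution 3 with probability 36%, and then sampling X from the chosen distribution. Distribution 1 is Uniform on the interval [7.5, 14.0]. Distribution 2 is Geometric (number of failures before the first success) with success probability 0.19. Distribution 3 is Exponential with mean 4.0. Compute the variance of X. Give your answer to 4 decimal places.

23.6707

Per component, 1: μ=10.75, E[X²]=119.083; 2: μ=4.26316, E[X²]=40.6122; 3: μ=4, E[X²]=32.
E[X] = 0.29·10.75 + 0.35·4.26316 + 0.36·4 = 6.04961.
E[X²] = 0.29·119.083 + 0.35·40.6122 + 0.36·32 = 60.2684.
Var(X) = E[X²] − (E[X])² = 60.2684 − 36.5977 = 23.6707.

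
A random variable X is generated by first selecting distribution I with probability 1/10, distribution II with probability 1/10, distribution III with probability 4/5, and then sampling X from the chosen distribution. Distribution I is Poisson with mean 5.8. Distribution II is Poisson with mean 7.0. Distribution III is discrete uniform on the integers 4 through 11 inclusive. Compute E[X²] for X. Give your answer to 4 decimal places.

For each component E[X²] = Var + (mean)², giving I: 39.44; II: 56; III: 61.5.
Overall E[X²] = 0.1·39.44 + 0.1·56 + 0.8·61.5 = 58.744.

58.7440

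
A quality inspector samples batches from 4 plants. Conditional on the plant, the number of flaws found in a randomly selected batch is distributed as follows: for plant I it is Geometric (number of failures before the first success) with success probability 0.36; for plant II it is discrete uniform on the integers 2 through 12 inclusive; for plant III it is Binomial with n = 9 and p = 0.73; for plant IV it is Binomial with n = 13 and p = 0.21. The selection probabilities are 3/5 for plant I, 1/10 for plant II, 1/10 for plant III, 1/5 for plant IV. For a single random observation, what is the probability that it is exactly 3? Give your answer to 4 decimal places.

Conditional on each plant, P(X = 3): I: 0.0943718; II: 0.0909091; III: 0.0126599; IV: 0.250781.
By total probability, P(X = 3) = 0.6·0.0943718 + 0.1·0.0909091 + 0.1·0.0126599 + 0.2·0.250781 = 0.117136.

0.1171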